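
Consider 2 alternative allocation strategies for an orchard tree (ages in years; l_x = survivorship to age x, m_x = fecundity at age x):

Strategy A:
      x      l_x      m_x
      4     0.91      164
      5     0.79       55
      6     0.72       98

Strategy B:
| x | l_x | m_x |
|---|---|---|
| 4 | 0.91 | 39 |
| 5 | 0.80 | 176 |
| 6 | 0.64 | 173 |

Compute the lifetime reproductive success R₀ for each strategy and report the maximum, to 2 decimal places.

287.01

Strategy A: R₀ = 0.91×164 + 0.79×55 + 0.72×98 = 263.2500
Strategy B: R₀ = 0.91×39 + 0.80×176 + 0.64×173 = 287.0100
Highest R₀: strategy B with 287.0100.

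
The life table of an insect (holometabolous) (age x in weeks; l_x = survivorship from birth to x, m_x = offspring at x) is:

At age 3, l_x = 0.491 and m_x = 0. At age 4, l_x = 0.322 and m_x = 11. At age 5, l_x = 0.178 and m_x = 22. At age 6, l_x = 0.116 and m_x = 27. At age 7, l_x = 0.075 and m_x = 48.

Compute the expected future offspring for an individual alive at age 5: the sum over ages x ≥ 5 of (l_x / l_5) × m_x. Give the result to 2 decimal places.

l_5 = 0.178. Conditional survival from age 5 to x is l_x / l_5.
  x=5: (0.178/0.178) × 22 = 22.0000
  x=6: (0.116/0.178) × 27 = 17.5955
  x=7: (0.075/0.178) × 48 = 20.2247
Sum = 22.0000 + 17.5955 + 20.2247 = 59.8202

59.82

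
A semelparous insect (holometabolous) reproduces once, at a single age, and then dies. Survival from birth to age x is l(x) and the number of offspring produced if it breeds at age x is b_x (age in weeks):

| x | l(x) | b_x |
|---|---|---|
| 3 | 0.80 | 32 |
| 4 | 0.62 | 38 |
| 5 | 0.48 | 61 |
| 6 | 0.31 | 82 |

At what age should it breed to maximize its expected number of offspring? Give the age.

5

Expected offspring if breeding at age x = l(x) × b_x:
  age 3: 0.80 × 32 = 25.600
  age 4: 0.62 × 38 = 23.560
  age 5: 0.48 × 61 = 29.280
  age 6: 0.31 × 82 = 25.420
Maximum at age 5 (29.280).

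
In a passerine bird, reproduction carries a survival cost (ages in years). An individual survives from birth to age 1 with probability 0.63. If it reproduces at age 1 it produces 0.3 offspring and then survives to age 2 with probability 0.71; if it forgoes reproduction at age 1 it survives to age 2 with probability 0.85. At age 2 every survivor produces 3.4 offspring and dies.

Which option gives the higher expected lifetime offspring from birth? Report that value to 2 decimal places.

1.82

breed at age 1: R₀ = 0.63 × (0.3 + 0.71 × 3.4) = 0.63 × 2.7140 = 1.7098
delay to age 2: R₀ = 0.63 × (0.85 × 3.4) = 0.63 × 2.8900 = 1.8207
Higher: delay to age 2 (1.8207).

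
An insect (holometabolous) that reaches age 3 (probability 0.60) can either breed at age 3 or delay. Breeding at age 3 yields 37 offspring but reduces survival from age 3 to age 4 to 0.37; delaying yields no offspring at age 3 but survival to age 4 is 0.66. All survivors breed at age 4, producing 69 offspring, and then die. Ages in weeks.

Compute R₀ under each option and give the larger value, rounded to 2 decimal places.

37.52

breed at age 3: R₀ = 0.60 × (37 + 0.37 × 69) = 0.60 × 62.5300 = 37.5180
delay to age 4: R₀ = 0.60 × (0.66 × 69) = 0.60 × 45.5400 = 27.3240
Higher: breed at age 3 (37.5180).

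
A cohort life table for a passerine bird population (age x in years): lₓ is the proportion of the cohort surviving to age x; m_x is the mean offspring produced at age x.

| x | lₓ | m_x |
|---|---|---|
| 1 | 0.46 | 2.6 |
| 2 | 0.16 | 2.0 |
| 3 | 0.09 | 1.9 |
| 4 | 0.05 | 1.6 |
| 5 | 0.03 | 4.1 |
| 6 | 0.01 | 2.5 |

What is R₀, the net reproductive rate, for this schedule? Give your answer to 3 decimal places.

1.915

R₀ = Σ lₓ m_x:
  age 1: 0.46 × 2.6 = 1.1960
  age 2: 0.16 × 2.0 = 0.3200
  age 3: 0.09 × 1.9 = 0.1710
  age 4: 0.05 × 1.6 = 0.0800
  age 5: 0.03 × 4.1 = 0.1230
  age 6: 0.01 × 2.5 = 0.0250
R₀ = 1.1960 + 0.3200 + 0.1710 + 0.0800 + 0.1230 + 0.0250 = 1.9150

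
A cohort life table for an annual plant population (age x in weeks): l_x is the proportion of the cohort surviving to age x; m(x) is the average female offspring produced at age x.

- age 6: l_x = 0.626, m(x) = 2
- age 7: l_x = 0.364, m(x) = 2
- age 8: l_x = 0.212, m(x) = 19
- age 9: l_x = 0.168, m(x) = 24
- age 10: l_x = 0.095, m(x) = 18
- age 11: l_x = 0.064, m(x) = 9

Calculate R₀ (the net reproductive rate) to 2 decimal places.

R₀ = Σ l_x m(x):
  age 6: 0.626 × 2 = 1.2520
  age 7: 0.364 × 2 = 0.7280
  age 8: 0.212 × 19 = 4.0280
  age 9: 0.168 × 24 = 4.0320
  age 10: 0.095 × 18 = 1.7100
  age 11: 0.064 × 9 = 0.5760
R₀ = 1.2520 + 0.7280 + 4.0280 + 4.0320 + 1.7100 + 0.5760 = 12.3260

12.33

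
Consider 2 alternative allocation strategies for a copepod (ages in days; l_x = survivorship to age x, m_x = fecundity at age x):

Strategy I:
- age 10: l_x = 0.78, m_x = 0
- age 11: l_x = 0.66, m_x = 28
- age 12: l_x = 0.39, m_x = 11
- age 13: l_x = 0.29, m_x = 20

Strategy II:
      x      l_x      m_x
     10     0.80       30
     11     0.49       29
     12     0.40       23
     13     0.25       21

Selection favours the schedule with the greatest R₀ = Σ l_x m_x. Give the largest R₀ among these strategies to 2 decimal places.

52.66

Strategy I: R₀ = 0.78×0 + 0.66×28 + 0.39×11 + 0.29×20 = 28.5700
Strategy II: R₀ = 0.80×30 + 0.49×29 + 0.40×23 + 0.25×21 = 52.6600
Highest R₀: strategy II with 52.6600.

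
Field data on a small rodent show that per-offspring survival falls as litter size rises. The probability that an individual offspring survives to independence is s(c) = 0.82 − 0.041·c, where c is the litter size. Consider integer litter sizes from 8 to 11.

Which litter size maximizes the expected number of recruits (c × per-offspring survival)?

10

Expected recruits = c × s(c):
  c=8: 8 × 0.492 = 3.936
  c=9: 9 × 0.451 = 4.059
  c=10: 10 × 0.410 = 4.100
  c=11: 11 × 0.369 = 4.059
Maximum at c = 10 (4.100 recruits).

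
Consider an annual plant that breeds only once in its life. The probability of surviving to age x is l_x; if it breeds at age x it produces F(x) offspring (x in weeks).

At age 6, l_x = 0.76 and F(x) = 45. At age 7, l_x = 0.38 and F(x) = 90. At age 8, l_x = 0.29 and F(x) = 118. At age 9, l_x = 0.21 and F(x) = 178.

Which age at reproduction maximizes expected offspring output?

9

Expected offspring if breeding at age x = l_x × F(x):
  age 6: 0.76 × 45 = 34.200
  age 7: 0.38 × 90 = 34.200
  age 8: 0.29 × 118 = 34.220
  age 9: 0.21 × 178 = 37.380
Maximum at age 9 (37.380).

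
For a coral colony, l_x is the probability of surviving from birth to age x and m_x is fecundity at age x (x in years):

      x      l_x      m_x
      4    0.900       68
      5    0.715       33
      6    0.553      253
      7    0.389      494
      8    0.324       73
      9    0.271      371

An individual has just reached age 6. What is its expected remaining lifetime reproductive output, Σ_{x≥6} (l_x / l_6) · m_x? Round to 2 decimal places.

l_6 = 0.553. Conditional survival from age 6 to x is l_x / l_6.
  x=6: (0.553/0.553) × 253 = 253.0000
  x=7: (0.389/0.553) × 494 = 347.4973
  x=8: (0.324/0.553) × 73 = 42.7703
  x=9: (0.271/0.553) × 371 = 181.8101
Sum = 253.0000 + 347.4973 + 42.7703 + 181.8101 = 825.0778

825.08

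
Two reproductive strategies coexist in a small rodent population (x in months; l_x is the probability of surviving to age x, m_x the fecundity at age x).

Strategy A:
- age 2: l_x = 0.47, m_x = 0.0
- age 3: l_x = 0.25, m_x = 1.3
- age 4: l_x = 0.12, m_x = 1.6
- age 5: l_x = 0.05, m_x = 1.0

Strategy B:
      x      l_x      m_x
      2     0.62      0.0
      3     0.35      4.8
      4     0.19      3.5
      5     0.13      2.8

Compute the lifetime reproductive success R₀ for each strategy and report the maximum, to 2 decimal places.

Strategy A: R₀ = 0.47×0.0 + 0.25×1.3 + 0.12×1.6 + 0.05×1.0 = 0.5670
Strategy B: R₀ = 0.62×0.0 + 0.35×4.8 + 0.19×3.5 + 0.13×2.8 = 2.7090
Highest R₀: strategy B with 2.7090.

2.71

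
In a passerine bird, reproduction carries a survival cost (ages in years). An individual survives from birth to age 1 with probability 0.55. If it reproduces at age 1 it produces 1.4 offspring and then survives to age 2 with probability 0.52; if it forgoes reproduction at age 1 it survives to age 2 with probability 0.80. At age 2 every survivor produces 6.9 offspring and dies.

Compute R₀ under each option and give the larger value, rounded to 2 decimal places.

3.04

breed at age 1: R₀ = 0.55 × (1.4 + 0.52 × 6.9) = 0.55 × 4.9880 = 2.7434
delay to age 2: R₀ = 0.55 × (0.80 × 6.9) = 0.55 × 5.5200 = 3.0360
Higher: delay to age 2 (3.0360).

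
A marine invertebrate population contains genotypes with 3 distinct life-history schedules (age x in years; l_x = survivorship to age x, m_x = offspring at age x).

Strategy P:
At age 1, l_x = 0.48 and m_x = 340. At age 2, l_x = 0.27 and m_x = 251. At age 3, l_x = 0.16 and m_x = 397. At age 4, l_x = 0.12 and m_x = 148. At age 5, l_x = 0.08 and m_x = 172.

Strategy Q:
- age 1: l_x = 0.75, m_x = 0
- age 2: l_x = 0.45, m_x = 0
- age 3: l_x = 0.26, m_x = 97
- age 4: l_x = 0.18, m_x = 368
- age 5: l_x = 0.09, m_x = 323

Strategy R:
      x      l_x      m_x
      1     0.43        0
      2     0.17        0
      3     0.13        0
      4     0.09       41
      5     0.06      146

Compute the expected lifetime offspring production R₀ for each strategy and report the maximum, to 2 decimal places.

Strategy P: R₀ = 0.48×340 + 0.27×251 + 0.16×397 + 0.12×148 + 0.08×172 = 326.0100
Strategy Q: R₀ = 0.75×0 + 0.45×0 + 0.26×97 + 0.18×368 + 0.09×323 = 120.5300
Strategy R: R₀ = 0.43×0 + 0.17×0 + 0.13×0 + 0.09×41 + 0.06×146 = 12.4500
Highest R₀: strategy P with 326.0100.

326.01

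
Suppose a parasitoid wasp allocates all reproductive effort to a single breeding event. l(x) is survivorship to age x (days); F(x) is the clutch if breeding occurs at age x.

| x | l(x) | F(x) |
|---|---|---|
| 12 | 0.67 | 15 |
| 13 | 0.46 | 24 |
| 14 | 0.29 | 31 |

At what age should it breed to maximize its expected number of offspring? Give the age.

13

Expected offspring if breeding at age x = l(x) × F(x):
  age 12: 0.67 × 15 = 10.050
  age 13: 0.46 × 24 = 11.040
  age 14: 0.29 × 31 = 8.990
Maximum at age 13 (11.040).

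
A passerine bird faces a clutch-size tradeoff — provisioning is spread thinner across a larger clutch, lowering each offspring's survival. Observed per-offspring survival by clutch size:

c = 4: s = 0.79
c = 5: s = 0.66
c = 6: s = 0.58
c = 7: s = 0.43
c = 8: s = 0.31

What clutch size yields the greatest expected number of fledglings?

6

Expected fledglings = c × s(c):
  c=4: 4 × 0.79 = 3.160
  c=5: 5 × 0.66 = 3.300
  c=6: 6 × 0.58 = 3.480
  c=7: 7 × 0.43 = 3.010
  c=8: 8 × 0.31 = 2.480
Maximum at c = 6 (3.480 fledglings).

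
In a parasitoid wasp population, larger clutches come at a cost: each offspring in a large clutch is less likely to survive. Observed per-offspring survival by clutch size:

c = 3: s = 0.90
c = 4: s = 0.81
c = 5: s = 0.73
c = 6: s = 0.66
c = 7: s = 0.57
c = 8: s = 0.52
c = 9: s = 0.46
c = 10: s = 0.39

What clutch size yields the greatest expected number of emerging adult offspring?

8

Expected emerging adult offspring = c × s(c):
  c=3: 3 × 0.90 = 2.700
  c=4: 4 × 0.81 = 3.240
  c=5: 5 × 0.73 = 3.650
  c=6: 6 × 0.66 = 3.960
  c=7: 7 × 0.57 = 3.990
  c=8: 8 × 0.52 = 4.160
  c=9: 9 × 0.46 = 4.140
  c=10: 10 × 0.39 = 3.900
Maximum at c = 8 (4.160 emerging adult offspring).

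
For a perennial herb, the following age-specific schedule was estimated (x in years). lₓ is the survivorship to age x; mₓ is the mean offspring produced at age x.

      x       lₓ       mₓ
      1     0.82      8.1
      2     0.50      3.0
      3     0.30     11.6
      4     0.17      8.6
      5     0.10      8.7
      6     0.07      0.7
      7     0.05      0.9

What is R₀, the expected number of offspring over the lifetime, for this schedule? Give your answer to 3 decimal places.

14.048

R₀ = Σ lₓ mₓ:
  age 1: 0.82 × 8.1 = 6.6420
  age 2: 0.50 × 3.0 = 1.5000
  age 3: 0.30 × 11.6 = 3.4800
  age 4: 0.17 × 8.6 = 1.4620
  age 5: 0.10 × 8.7 = 0.8700
  age 6: 0.07 × 0.7 = 0.0490
  age 7: 0.05 × 0.9 = 0.0450
R₀ = 6.6420 + 1.5000 + 3.4800 + 1.4620 + 0.8700 + 0.0490 + 0.0450 = 14.0480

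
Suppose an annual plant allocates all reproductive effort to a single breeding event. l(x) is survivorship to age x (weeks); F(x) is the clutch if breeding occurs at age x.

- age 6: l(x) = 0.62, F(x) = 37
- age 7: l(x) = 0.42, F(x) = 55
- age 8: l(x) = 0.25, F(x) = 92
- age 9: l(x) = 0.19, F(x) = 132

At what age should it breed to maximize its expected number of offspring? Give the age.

Expected offspring if breeding at age x = l(x) × F(x):
  age 6: 0.62 × 37 = 22.940
  age 7: 0.42 × 55 = 23.100
  age 8: 0.25 × 92 = 23.000
  age 9: 0.19 × 132 = 25.080
Maximum at age 9 (25.080).

9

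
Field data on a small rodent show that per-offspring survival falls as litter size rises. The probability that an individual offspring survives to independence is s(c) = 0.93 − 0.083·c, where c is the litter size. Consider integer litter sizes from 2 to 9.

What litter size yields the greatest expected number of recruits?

6

Expected recruits = c × s(c):
  c=2: 2 × 0.764 = 1.528
  c=3: 3 × 0.681 = 2.043
  c=4: 4 × 0.598 = 2.392
  c=5: 5 × 0.515 = 2.575
  c=6: 6 × 0.432 = 2.592
  c=7: 7 × 0.349 = 2.443
  c=8: 8 × 0.266 = 2.128
  c=9: 9 × 0.183 = 1.647
Maximum at c = 6 (2.592 recruits).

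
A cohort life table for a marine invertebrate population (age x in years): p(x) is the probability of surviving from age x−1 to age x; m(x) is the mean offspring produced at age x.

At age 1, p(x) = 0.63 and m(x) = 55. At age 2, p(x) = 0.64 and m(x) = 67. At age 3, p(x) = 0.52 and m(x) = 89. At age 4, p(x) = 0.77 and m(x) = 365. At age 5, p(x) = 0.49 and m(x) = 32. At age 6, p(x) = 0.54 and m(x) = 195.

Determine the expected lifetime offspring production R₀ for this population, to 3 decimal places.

150.112

Survivorship from birth: l_x = p_1·p_2·…·p_x.
  l_1 = 0.63000
  l_2 = 0.40320
  l_3 = 0.20966
  l_4 = 0.16144
  l_5 = 0.07911
  l_6 = 0.04272
R₀ = Σ l_x m(x):
  age 1: 0.63000 × 55 = 34.6500
  age 2: 0.40320 × 67 = 27.0144
  age 3: 0.20966 × 89 = 18.6597
  age 4: 0.16144 × 365 = 58.9256
  age 5: 0.07911 × 32 = 2.5315
  age 6: 0.04272 × 195 = 8.3304
R₀ = 34.6500 + 27.0144 + 18.6597 + 58.9256 + 2.5315 + 8.3304 = 150.1117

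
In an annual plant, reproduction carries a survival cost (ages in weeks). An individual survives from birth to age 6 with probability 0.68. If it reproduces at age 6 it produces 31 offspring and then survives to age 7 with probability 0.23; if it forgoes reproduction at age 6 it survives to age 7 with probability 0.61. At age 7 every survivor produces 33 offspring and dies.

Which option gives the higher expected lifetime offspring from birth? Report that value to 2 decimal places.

26.24

breed at age 6: R₀ = 0.68 × (31 + 0.23 × 33) = 0.68 × 38.5900 = 26.2412
delay to age 7: R₀ = 0.68 × (0.61 × 33) = 0.68 × 20.1300 = 13.6884
Higher: breed at age 6 (26.2412).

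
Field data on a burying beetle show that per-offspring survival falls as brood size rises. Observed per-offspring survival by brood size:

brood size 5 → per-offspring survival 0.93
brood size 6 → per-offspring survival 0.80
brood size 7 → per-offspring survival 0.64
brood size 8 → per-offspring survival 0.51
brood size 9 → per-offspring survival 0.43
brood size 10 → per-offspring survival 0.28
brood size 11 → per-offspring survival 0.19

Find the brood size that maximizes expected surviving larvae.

Expected surviving larvae = c × s(c):
  c=5: 5 × 0.93 = 4.650
  c=6: 6 × 0.80 = 4.800
  c=7: 7 × 0.64 = 4.480
  c=8: 8 × 0.51 = 4.080
  c=9: 9 × 0.43 = 3.870
  c=10: 10 × 0.28 = 2.800
  c=11: 11 × 0.19 = 2.090
Maximum at c = 6 (4.800 surviving larvae).

6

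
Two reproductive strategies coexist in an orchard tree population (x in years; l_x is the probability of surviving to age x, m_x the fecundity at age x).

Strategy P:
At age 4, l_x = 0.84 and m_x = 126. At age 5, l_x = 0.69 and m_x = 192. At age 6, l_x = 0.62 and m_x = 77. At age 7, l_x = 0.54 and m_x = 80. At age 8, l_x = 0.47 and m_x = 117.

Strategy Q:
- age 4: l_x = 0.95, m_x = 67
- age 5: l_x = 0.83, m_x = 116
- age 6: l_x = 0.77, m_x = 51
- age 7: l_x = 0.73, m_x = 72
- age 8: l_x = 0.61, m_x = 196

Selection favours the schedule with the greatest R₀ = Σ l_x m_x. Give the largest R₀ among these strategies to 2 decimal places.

384.25

Strategy P: R₀ = 0.84×126 + 0.69×192 + 0.62×77 + 0.54×80 + 0.47×117 = 384.2500
Strategy Q: R₀ = 0.95×67 + 0.83×116 + 0.77×51 + 0.73×72 + 0.61×196 = 371.3200
Highest R₀: strategy P with 384.2500.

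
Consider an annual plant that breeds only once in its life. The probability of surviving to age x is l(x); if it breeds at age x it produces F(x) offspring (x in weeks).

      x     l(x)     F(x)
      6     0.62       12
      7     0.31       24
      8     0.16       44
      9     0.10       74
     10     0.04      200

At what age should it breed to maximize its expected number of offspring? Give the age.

Expected offspring if breeding at age x = l(x) × F(x):
  age 6: 0.62 × 12 = 7.440
  age 7: 0.31 × 24 = 7.440
  age 8: 0.16 × 44 = 7.040
  age 9: 0.10 × 74 = 7.400
  age 10: 0.04 × 200 = 8.000
Maximum at age 10 (8.000).

10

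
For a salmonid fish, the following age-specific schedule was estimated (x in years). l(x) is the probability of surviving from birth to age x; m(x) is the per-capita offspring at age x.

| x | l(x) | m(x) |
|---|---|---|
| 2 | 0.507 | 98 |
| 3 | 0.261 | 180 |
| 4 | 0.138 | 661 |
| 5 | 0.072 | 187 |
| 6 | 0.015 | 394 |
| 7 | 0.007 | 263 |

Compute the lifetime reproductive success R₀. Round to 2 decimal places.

209.10

R₀ = Σ l(x) m(x):
  age 2: 0.507 × 98 = 49.6860
  age 3: 0.261 × 180 = 46.9800
  age 4: 0.138 × 661 = 91.2180
  age 5: 0.072 × 187 = 13.4640
  age 6: 0.015 × 394 = 5.9100
  age 7: 0.007 × 263 = 1.8410
R₀ = 49.6860 + 46.9800 + 91.2180 + 13.4640 + 5.9100 + 1.8410 = 209.0990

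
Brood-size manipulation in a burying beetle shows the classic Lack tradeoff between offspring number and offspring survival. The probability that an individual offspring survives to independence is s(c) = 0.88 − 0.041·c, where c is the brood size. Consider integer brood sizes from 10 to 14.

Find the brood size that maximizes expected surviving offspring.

Expected surviving offspring = c × s(c):
  c=10: 10 × 0.470 = 4.700
  c=11: 11 × 0.429 = 4.719
  c=12: 12 × 0.388 = 4.656
  c=13: 13 × 0.347 = 4.511
  c=14: 14 × 0.306 = 4.284
Maximum at c = 11 (4.719 surviving offspring).

11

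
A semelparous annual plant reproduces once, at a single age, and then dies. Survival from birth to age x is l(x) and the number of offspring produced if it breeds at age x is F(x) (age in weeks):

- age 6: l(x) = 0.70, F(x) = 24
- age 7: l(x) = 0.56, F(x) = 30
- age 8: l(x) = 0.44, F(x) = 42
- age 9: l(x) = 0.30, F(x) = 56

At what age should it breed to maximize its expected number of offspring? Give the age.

Expected offspring if breeding at age x = l(x) × F(x):
  age 6: 0.70 × 24 = 16.800
  age 7: 0.56 × 30 = 16.800
  age 8: 0.44 × 42 = 18.480
  age 9: 0.30 × 56 = 16.800
Maximum at age 8 (18.480).

8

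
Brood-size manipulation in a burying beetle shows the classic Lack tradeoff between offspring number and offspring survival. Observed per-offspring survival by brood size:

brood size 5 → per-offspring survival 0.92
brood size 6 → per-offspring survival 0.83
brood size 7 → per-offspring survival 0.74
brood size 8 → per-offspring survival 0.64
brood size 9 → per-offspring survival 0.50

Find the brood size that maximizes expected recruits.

Expected recruits = c × s(c):
  c=5: 5 × 0.92 = 4.600
  c=6: 6 × 0.83 = 4.980
  c=7: 7 × 0.74 = 5.180
  c=8: 8 × 0.64 = 5.120
  c=9: 9 × 0.50 = 4.500
Maximum at c = 7 (5.180 recruits).

7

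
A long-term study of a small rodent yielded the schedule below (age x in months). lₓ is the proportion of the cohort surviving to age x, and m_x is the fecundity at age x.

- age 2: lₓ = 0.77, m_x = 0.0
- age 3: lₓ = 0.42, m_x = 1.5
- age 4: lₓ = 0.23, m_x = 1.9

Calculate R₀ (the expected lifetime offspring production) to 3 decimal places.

1.067

R₀ = Σ lₓ m_x:
  age 2: 0.77 × 0.0 = 0.0000
  age 3: 0.42 × 1.5 = 0.6300
  age 4: 0.23 × 1.9 = 0.4370
R₀ = 0.0000 + 0.6300 + 0.4370 = 1.0670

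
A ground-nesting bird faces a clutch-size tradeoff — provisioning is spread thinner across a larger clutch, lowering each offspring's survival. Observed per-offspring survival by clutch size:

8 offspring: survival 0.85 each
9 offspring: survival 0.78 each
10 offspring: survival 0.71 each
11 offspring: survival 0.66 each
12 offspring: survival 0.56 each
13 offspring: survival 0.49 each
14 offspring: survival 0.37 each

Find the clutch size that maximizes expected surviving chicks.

11

Expected surviving chicks = c × s(c):
  c=8: 8 × 0.85 = 6.800
  c=9: 9 × 0.78 = 7.020
  c=10: 10 × 0.71 = 7.100
  c=11: 11 × 0.66 = 7.260
  c=12: 12 × 0.56 = 6.720
  c=13: 13 × 0.49 = 6.370
  c=14: 14 × 0.37 = 5.180
Maximum at c = 11 (7.260 surviving chicks).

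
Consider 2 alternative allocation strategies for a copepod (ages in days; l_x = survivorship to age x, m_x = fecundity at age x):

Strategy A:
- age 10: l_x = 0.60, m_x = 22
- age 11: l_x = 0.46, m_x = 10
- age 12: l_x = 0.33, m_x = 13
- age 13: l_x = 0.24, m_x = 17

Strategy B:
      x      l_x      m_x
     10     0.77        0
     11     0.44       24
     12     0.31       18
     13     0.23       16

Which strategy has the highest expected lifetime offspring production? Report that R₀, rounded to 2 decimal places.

Strategy A: R₀ = 0.60×22 + 0.46×10 + 0.33×13 + 0.24×17 = 26.1700
Strategy B: R₀ = 0.77×0 + 0.44×24 + 0.31×18 + 0.23×16 = 19.8200
Highest R₀: strategy A with 26.1700.

26.17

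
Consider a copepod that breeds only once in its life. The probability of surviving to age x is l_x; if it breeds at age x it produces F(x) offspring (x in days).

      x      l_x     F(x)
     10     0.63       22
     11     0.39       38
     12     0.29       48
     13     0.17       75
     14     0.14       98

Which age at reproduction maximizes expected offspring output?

Expected offspring if breeding at age x = l_x × F(x):
  age 10: 0.63 × 22 = 13.860
  age 11: 0.39 × 38 = 14.820
  age 12: 0.29 × 48 = 13.920
  age 13: 0.17 × 75 = 12.750
  age 14: 0.14 × 98 = 13.720
Maximum at age 11 (14.820).

11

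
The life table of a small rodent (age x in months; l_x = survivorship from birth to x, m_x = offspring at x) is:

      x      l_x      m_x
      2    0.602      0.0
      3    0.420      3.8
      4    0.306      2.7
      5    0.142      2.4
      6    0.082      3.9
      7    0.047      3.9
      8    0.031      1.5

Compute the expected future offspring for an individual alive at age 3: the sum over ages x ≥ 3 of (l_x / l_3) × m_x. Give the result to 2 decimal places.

7.89

l_3 = 0.420. Conditional survival from age 3 to x is l_x / l_3.
  x=3: (0.420/0.420) × 3.8 = 3.8000
  x=4: (0.306/0.420) × 2.7 = 1.9671
  x=5: (0.142/0.420) × 2.4 = 0.8114
  x=6: (0.082/0.420) × 3.9 = 0.7614
  x=7: (0.047/0.420) × 3.9 = 0.4364
  x=8: (0.031/0.420) × 1.5 = 0.1107
Sum = 3.8000 + 1.9671 + 0.8114 + 0.7614 + 0.4364 + 0.1107 = 7.8871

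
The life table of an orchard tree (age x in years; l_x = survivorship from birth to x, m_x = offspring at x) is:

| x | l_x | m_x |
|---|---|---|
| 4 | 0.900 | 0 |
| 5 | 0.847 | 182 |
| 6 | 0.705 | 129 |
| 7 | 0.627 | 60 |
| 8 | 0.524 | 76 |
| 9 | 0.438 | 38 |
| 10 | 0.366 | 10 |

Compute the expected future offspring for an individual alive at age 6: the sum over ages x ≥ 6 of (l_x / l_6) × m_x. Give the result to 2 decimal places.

267.65

l_6 = 0.705. Conditional survival from age 6 to x is l_x / l_6.
  x=6: (0.705/0.705) × 129 = 129.0000
  x=7: (0.627/0.705) × 60 = 53.3617
  x=8: (0.524/0.705) × 76 = 56.4879
  x=9: (0.438/0.705) × 38 = 23.6085
  x=10: (0.366/0.705) × 10 = 5.1915
Sum = 129.0000 + 53.3617 + 56.4879 + 23.6085 + 5.1915 = 267.6496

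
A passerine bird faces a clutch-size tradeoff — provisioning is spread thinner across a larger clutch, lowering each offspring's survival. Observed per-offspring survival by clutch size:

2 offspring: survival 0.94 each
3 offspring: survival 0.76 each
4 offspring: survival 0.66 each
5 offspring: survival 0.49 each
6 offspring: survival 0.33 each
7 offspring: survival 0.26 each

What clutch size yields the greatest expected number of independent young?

4

Expected independent young = c × s(c):
  c=2: 2 × 0.94 = 1.880
  c=3: 3 × 0.76 = 2.280
  c=4: 4 × 0.66 = 2.640
  c=5: 5 × 0.49 = 2.450
  c=6: 6 × 0.33 = 1.980
  c=7: 7 × 0.26 = 1.820
Maximum at c = 4 (2.640 independent young).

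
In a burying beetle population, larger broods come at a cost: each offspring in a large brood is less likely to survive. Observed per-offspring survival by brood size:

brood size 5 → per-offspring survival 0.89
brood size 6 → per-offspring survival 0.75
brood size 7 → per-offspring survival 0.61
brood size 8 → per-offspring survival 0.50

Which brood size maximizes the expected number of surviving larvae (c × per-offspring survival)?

Expected surviving larvae = c × s(c):
  c=5: 5 × 0.89 = 4.450
  c=6: 6 × 0.75 = 4.500
  c=7: 7 × 0.61 = 4.270
  c=8: 8 × 0.50 = 4.000
Maximum at c = 6 (4.500 surviving larvae).

6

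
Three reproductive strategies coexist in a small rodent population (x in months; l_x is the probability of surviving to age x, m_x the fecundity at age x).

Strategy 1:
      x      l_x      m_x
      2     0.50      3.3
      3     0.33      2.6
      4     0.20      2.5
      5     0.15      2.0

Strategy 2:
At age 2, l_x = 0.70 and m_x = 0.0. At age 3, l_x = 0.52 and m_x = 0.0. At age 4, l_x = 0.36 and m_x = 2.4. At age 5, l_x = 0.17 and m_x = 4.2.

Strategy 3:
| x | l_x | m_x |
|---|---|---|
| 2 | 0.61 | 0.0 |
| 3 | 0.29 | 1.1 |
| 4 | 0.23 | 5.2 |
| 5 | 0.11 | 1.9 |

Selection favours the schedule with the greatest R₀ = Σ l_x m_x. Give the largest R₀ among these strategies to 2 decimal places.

3.31

Strategy 1: R₀ = 0.50×3.3 + 0.33×2.6 + 0.20×2.5 + 0.15×2.0 = 3.3080
Strategy 2: R₀ = 0.70×0.0 + 0.52×0.0 + 0.36×2.4 + 0.17×4.2 = 1.5780
Strategy 3: R₀ = 0.61×0.0 + 0.29×1.1 + 0.23×5.2 + 0.11×1.9 = 1.7240
Highest R₀: strategy 1 with 3.3080.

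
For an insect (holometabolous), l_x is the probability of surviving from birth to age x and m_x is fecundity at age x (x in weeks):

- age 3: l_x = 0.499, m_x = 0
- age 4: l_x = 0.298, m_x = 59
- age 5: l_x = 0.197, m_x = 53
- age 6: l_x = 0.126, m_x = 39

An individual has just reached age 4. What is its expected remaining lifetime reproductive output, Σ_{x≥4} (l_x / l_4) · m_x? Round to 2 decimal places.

l_4 = 0.298. Conditional survival from age 4 to x is l_x / l_4.
  x=4: (0.298/0.298) × 59 = 59.0000
  x=5: (0.197/0.298) × 53 = 35.0369
  x=6: (0.126/0.298) × 39 = 16.4899
Sum = 59.0000 + 35.0369 + 16.4899 = 110.5268

110.53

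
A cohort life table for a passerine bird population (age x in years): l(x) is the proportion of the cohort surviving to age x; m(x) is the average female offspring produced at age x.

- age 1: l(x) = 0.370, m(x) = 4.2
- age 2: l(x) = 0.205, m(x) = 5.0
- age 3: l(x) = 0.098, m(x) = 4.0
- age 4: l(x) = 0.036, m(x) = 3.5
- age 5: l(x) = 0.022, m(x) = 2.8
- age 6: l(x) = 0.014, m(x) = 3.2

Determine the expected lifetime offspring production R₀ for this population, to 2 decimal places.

R₀ = Σ l(x) m(x):
  age 1: 0.370 × 4.2 = 1.5540
  age 2: 0.205 × 5.0 = 1.0250
  age 3: 0.098 × 4.0 = 0.3920
  age 4: 0.036 × 3.5 = 0.1260
  age 5: 0.022 × 2.8 = 0.0616
  age 6: 0.014 × 3.2 = 0.0448
R₀ = 1.5540 + 1.0250 + 0.3920 + 0.1260 + 0.0616 + 0.0448 = 3.2034

3.20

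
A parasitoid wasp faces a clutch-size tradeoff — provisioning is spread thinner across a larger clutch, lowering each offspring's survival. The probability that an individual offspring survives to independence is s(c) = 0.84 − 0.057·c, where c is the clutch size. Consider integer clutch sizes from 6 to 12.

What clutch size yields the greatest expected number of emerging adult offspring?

7

Expected emerging adult offspring = c × s(c):
  c=6: 6 × 0.498 = 2.988
  c=7: 7 × 0.441 = 3.087
  c=8: 8 × 0.384 = 3.072
  c=9: 9 × 0.327 = 2.943
  c=10: 10 × 0.270 = 2.700
  c=11: 11 × 0.213 = 2.343
  c=12: 12 × 0.156 = 1.872
Maximum at c = 7 (3.087 emerging adult offspring).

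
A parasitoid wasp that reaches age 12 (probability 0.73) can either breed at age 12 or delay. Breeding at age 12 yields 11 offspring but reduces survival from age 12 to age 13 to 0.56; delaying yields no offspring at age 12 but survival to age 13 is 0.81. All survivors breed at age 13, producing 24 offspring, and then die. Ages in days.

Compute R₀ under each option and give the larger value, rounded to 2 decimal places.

breed at age 12: R₀ = 0.73 × (11 + 0.56 × 24) = 0.73 × 24.4400 = 17.8412
delay to age 13: R₀ = 0.73 × (0.81 × 24) = 0.73 × 19.4400 = 14.1912
Higher: breed at age 12 (17.8412).

17.84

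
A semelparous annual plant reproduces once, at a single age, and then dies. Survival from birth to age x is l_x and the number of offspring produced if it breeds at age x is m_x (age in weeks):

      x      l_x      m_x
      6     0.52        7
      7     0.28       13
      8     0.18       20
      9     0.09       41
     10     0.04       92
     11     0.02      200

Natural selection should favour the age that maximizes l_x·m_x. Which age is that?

Expected offspring if breeding at age x = l_x × m_x:
  age 6: 0.52 × 7 = 3.640
  age 7: 0.28 × 13 = 3.640
  age 8: 0.18 × 20 = 3.600
  age 9: 0.09 × 41 = 3.690
  age 10: 0.04 × 92 = 3.680
  age 11: 0.02 × 200 = 4.000
Maximum at age 11 (4.000).

11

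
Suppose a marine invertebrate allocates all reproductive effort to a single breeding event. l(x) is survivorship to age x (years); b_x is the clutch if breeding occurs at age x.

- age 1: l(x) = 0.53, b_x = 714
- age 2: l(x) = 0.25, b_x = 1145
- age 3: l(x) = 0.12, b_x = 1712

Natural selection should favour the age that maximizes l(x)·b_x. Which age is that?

Expected offspring if breeding at age x = l(x) × b_x:
  age 1: 0.53 × 714 = 378.420
  age 2: 0.25 × 1145 = 286.250
  age 3: 0.12 × 1712 = 205.440
Maximum at age 1 (378.420).

1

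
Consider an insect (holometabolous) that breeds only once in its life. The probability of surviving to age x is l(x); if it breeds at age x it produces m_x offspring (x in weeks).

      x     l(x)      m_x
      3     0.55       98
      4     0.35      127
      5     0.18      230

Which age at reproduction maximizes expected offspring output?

3

Expected offspring if breeding at age x = l(x) × m_x:
  age 3: 0.55 × 98 = 53.900
  age 4: 0.35 × 127 = 44.450
  age 5: 0.18 × 230 = 41.400
Maximum at age 3 (53.900).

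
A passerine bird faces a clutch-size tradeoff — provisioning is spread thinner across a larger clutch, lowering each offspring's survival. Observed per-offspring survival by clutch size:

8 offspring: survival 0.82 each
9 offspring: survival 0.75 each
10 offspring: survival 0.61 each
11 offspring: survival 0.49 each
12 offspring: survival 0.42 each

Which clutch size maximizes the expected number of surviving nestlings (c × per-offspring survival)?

Expected surviving nestlings = c × s(c):
  c=8: 8 × 0.82 = 6.560
  c=9: 9 × 0.75 = 6.750
  c=10: 10 × 0.61 = 6.100
  c=11: 11 × 0.49 = 5.390
  c=12: 12 × 0.42 = 5.040
Maximum at c = 9 (6.750 surviving nestlings).

9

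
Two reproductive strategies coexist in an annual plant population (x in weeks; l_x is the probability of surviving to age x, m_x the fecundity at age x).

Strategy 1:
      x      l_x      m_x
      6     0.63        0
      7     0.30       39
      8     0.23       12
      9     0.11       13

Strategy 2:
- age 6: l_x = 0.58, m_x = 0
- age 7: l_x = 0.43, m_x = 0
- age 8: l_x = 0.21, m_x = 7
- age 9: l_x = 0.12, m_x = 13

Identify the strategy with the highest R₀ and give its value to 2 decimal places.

Strategy 1: R₀ = 0.63×0 + 0.30×39 + 0.23×12 + 0.11×13 = 15.8900
Strategy 2: R₀ = 0.58×0 + 0.43×0 + 0.21×7 + 0.12×13 = 3.0300
Highest R₀: strategy 1 with 15.8900.

15.89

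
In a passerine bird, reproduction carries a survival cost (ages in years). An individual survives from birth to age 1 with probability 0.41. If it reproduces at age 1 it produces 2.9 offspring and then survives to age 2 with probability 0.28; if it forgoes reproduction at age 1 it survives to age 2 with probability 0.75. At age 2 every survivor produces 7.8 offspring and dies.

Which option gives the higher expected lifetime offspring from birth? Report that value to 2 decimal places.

2.40

breed at age 1: R₀ = 0.41 × (2.9 + 0.28 × 7.8) = 0.41 × 5.0840 = 2.0844
delay to age 2: R₀ = 0.41 × (0.75 × 7.8) = 0.41 × 5.8500 = 2.3985
Higher: delay to age 2 (2.3985).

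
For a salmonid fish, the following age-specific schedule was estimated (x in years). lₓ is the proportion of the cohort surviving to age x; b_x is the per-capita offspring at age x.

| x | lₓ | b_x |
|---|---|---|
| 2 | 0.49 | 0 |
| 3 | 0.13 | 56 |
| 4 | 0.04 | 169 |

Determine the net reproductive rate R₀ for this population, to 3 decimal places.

14.040

R₀ = Σ lₓ b_x:
  age 2: 0.49 × 0 = 0.0000
  age 3: 0.13 × 56 = 7.2800
  age 4: 0.04 × 169 = 6.7600
R₀ = 0.0000 + 7.2800 + 6.7600 = 14.0400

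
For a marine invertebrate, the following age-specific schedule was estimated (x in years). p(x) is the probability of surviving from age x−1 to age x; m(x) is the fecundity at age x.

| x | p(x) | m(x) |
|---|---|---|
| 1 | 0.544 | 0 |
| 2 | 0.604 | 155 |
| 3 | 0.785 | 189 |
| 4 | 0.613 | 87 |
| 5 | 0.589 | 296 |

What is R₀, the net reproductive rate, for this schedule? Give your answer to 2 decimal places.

141.00

Survivorship from birth: l_x = p_1·p_2·…·p_x.
  l_1 = 0.54400
  l_2 = 0.32858
  l_3 = 0.25793
  l_4 = 0.15811
  l_5 = 0.09313
R₀ = Σ l_x m(x):
  age 1: 0.54400 × 0 = 0.0000
  age 2: 0.32858 × 155 = 50.9299
  age 3: 0.25793 × 189 = 48.7488
  age 4: 0.15811 × 87 = 13.7556
  age 5: 0.09313 × 296 = 27.5665
R₀ = 0.0000 + 50.9299 + 48.7488 + 13.7556 + 27.5665 = 141.0007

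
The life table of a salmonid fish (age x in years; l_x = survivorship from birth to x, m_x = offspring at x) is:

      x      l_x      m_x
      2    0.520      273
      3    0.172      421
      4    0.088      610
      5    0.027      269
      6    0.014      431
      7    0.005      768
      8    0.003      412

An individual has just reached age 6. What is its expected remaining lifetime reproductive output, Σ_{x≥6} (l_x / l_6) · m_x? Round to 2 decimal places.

793.57

l_6 = 0.014. Conditional survival from age 6 to x is l_x / l_6.
  x=6: (0.014/0.014) × 431 = 431.0000
  x=7: (0.005/0.014) × 768 = 274.2857
  x=8: (0.003/0.014) × 412 = 88.2857
Sum = 431.0000 + 274.2857 + 88.2857 = 793.5714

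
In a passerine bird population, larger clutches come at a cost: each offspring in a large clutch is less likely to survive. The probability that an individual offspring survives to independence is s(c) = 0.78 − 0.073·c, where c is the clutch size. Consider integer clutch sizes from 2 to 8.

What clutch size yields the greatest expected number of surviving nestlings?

5

Expected surviving nestlings = c × s(c):
  c=2: 2 × 0.634 = 1.268
  c=3: 3 × 0.561 = 1.683
  c=4: 4 × 0.488 = 1.952
  c=5: 5 × 0.415 = 2.075
  c=6: 6 × 0.342 = 2.052
  c=7: 7 × 0.269 = 1.883
  c=8: 8 × 0.196 = 1.568
Maximum at c = 5 (2.075 surviving nestlings).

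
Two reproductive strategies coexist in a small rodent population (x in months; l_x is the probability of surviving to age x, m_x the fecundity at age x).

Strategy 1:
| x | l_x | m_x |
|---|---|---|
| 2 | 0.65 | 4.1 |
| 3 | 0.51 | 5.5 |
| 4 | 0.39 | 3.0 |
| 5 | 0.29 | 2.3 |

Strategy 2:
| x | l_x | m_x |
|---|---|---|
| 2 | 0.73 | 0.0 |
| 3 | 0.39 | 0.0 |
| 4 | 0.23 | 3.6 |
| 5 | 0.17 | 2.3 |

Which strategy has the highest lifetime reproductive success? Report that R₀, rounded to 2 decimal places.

Strategy 1: R₀ = 0.65×4.1 + 0.51×5.5 + 0.39×3.0 + 0.29×2.3 = 7.3070
Strategy 2: R₀ = 0.73×0.0 + 0.39×0.0 + 0.23×3.6 + 0.17×2.3 = 1.2190
Highest R₀: strategy 1 with 7.3070.

7.31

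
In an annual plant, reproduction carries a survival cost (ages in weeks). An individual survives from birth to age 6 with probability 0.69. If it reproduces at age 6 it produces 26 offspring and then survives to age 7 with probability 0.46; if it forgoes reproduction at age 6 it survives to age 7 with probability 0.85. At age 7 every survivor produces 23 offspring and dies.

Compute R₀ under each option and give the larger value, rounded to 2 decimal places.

25.24

breed at age 6: R₀ = 0.69 × (26 + 0.46 × 23) = 0.69 × 36.5800 = 25.2402
delay to age 7: R₀ = 0.69 × (0.85 × 23) = 0.69 × 19.5500 = 13.4895
Higher: breed at age 6 (25.2402).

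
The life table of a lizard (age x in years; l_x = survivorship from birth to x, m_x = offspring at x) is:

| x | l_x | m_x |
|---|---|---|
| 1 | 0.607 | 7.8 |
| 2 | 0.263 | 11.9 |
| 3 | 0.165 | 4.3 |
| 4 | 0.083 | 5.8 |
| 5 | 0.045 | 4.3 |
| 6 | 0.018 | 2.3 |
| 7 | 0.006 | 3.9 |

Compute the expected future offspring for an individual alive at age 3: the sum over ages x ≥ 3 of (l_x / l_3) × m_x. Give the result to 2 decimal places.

8.78

l_3 = 0.165. Conditional survival from age 3 to x is l_x / l_3.
  x=3: (0.165/0.165) × 4.3 = 4.3000
  x=4: (0.083/0.165) × 5.8 = 2.9176
  x=5: (0.045/0.165) × 4.3 = 1.1727
  x=6: (0.018/0.165) × 2.3 = 0.2509
  x=7: (0.006/0.165) × 3.9 = 0.1418
Sum = 4.3000 + 2.9176 + 1.1727 + 0.2509 + 0.1418 = 8.7830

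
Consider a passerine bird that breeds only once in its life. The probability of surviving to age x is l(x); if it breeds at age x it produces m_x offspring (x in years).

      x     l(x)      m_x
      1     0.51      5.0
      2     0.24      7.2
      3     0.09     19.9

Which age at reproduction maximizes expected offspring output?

Expected offspring if breeding at age x = l(x) × m_x:
  age 1: 0.51 × 5.0 = 2.550
  age 2: 0.24 × 7.2 = 1.728
  age 3: 0.09 × 19.9 = 1.791
Maximum at age 1 (2.550).

1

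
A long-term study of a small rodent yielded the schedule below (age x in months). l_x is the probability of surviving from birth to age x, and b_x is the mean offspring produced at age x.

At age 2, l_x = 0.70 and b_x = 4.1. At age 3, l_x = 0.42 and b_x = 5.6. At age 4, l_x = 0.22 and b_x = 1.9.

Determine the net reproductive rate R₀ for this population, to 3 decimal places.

R₀ = Σ l_x b_x:
  age 2: 0.70 × 4.1 = 2.8700
  age 3: 0.42 × 5.6 = 2.3520
  age 4: 0.22 × 1.9 = 0.4180
R₀ = 2.8700 + 2.3520 + 0.4180 = 5.6400

5.640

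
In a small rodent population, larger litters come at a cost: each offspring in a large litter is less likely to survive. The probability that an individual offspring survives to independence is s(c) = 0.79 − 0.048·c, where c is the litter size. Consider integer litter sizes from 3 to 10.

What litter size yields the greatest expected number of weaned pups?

8

Expected weaned pups = c × s(c):
  c=3: 3 × 0.646 = 1.938
  c=4: 4 × 0.598 = 2.392
  c=5: 5 × 0.550 = 2.750
  c=6: 6 × 0.502 = 3.012
  c=7: 7 × 0.454 = 3.178
  c=8: 8 × 0.406 = 3.248
  c=9: 9 × 0.358 = 3.222
  c=10: 10 × 0.310 = 3.100
Maximum at c = 8 (3.248 weaned pups).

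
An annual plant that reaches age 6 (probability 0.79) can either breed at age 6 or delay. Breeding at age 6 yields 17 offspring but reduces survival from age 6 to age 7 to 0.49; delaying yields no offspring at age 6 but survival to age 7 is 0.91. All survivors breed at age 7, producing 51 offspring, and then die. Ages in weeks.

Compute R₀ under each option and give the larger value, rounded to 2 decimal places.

breed at age 6: R₀ = 0.79 × (17 + 0.49 × 51) = 0.79 × 41.9900 = 33.1721
delay to age 7: R₀ = 0.79 × (0.91 × 51) = 0.79 × 46.4100 = 36.6639
Higher: delay to age 7 (36.6639).

36.66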